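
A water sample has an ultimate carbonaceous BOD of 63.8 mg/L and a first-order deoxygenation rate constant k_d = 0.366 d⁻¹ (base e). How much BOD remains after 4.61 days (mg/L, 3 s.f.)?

L ≈ 11.8 mg/L

L_t = L₀ e^(−k_d t) = 63.8 × e^(−0.366×4.61) = 63.8 × 0.1850 = 11.80 mg/L.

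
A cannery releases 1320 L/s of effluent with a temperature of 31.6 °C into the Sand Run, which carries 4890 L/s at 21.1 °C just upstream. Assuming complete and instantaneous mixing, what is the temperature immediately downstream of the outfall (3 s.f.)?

Flow-weighted mixing: C = (Q_r C_r + Q_w C_w)/(Q_r + Q_w)
= (4890×21.1 + 1320×31.6)/(4890 + 1320) = 144900/6210 = 23.33 °C.

23.3 °C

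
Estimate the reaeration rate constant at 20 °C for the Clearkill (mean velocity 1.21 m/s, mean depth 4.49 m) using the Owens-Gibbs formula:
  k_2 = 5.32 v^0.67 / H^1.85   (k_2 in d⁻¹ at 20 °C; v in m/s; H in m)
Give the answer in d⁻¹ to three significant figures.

k_2 = 5.32 × 1.21^0.67 / 4.49^1.85 = 5.32 × 1.136 / 16.09 = 0.3756 d⁻¹.

k_2 ≈ 0.376 d⁻¹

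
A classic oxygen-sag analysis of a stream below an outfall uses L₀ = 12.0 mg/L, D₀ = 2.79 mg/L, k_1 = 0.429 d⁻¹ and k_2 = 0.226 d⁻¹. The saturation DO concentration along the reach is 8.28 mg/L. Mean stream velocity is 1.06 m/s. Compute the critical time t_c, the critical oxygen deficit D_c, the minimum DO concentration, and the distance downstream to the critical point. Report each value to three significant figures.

t_c ≈ 2.64 d; D_c ≈ 7.33 mg/L; min DO ≈ 0.950 mg/L; x_c ≈ 242 km

t_c = [1/(k_2−k_1)] ln[(k_2/k_1)(1 − D₀(k_2−k_1)/(k_1 L₀))]
= [1/(0.226−0.429)] ln[(0.226/0.429)(1 − 2.79×-0.2030/(0.429×12.0))]
= (1/-0.2030) ln[0.5268 × 1.110] = -4.926 × ln(0.5848) = -4.926 × -0.5365 = 2.643 d.
D_c = (k_1/k_2) L₀ e^(−k_1 t_c) = (0.429/0.226) × 12.0 × e^(−0.429×2.643) = 1.898 × 12.0 × 0.3218 = 7.330 mg/L.
Minimum DO = C_s − D_c = 8.28 − 7.330 = 0.9502 mg/L.
x_c = v t_c = 1.06 m/s × 2.643 d × 86400 s/d = 242100 m ≈ 242 km.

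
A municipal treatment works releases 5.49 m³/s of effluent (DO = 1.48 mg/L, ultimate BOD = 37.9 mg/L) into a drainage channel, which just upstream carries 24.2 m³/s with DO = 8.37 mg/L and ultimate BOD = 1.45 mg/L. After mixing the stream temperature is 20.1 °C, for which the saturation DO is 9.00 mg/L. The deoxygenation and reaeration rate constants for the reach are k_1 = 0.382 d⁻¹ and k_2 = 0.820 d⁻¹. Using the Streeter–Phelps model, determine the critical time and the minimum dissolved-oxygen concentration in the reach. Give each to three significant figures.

Mixed DO = (24.2×8.37 + 5.49×1.48)/(24.2+5.49) = 210.7/29.69 = 7.096 mg/L.
Mixed L₀ = (24.2×1.45 + 5.49×37.9)/(29.69) = 243.2/29.69 = 8.190 mg/L.
Initial deficit D₀ = C_s − DO₀ = 9.00 − 7.096 = 1.904 mg/L.
t_c = (1/0.4380) ln[(0.820/0.382)(1 − 1.904×0.4380/(0.382×8.190))] = 2.283 × ln(1.574) = 1.036 d.
D_c = (0.382/0.820) × 8.190 × e^(−0.382×1.036) = 0.4659 × 8.190 × 0.6731 = 2.568 mg/L.
Minimum DO = 9.00 − 2.568 = 6.432 mg/L.

t_c ≈ 1.04 d; minimum DO ≈ 6.43 mg/L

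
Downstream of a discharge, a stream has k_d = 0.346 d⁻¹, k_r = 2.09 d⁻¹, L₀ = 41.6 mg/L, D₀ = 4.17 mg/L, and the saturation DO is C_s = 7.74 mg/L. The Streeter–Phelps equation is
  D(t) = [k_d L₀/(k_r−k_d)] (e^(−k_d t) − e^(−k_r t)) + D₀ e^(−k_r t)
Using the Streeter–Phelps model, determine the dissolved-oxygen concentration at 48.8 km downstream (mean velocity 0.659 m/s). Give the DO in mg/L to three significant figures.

Travel time t = x/v = 48.8 km / (0.659 m/s) = 48800 m / 0.659 m/s = 74050 s = 0.8571 d.
k_d L₀/(k_r−k_d) = 0.346×41.6/(2.09−0.346) = 14.39/1.744 = 8.253 mg/L.
e^(−k_d t) = e^(−0.346×0.8571) = 0.7434; e^(−k_r t) = e^(−2.09×0.8571) = 0.1667.
D = 8.253 × (0.7434 − 0.1667) + 4.17 × 0.1667 = 4.759 + 0.6953 = 5.454 mg/L.
DO = C_s − D = 7.74 − 5.454 = 2.286 mg/L.

DO ≈ 2.29 mg/L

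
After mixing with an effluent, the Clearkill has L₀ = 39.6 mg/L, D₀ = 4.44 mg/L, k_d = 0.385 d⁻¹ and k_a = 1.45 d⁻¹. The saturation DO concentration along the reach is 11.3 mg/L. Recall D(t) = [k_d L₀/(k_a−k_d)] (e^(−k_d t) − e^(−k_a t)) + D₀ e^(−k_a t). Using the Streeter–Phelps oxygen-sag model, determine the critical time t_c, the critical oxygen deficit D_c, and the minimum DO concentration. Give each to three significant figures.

t_c ≈ 0.897 d; D_c ≈ 7.45 mg/L; min DO ≈ 3.85 mg/L

t_c = [1/(k_a−k_d)] ln[(k_a/k_d)(1 − D₀(k_a−k_d)/(k_d L₀))]
= [1/(1.45−0.385)] ln[(1.45/0.385)(1 − 4.44×1.065/(0.385×39.6))]
= (1/1.065) ln[3.766 × 0.6898] = 0.9390 × ln(2.598) = 0.9390 × 0.9548 = 0.8965 d.
D_c = (k_d/k_a) L₀ e^(−k_d t_c) = (0.385/1.45) × 39.6 × e^(−0.385×0.8965) = 0.2655 × 39.6 × 0.7081 = 7.445 mg/L.
Minimum DO = C_s − D_c = 11.3 − 7.445 = 3.855 mg/L.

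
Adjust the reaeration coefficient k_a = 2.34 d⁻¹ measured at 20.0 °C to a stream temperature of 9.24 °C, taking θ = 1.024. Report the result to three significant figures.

k_a ≈ 1.81 d⁻¹

k_a(T₂) = k_a(T₁) · θ^(T₂−T₁) = 2.34 × 1.024^(9.24−20.0)
= 2.34 × 1.024^-10.8 = 2.34 × 0.7748 = 1.813 d⁻¹.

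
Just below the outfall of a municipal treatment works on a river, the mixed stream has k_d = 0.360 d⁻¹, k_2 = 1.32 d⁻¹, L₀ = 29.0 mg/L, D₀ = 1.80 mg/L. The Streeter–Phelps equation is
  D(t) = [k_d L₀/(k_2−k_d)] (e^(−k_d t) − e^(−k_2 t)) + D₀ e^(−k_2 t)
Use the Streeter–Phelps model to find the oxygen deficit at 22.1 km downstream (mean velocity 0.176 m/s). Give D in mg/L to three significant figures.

D ≈ 5.11 mg/L

Travel time t = x/v = 22.1 km / (0.176 m/s) = 22100 m / 0.176 m/s = 125600 s = 1.453 d.
k_d L₀/(k_2−k_d) = 0.360×29.0/(1.32−0.360) = 10.44/0.9600 = 10.87 mg/L.
e^(−k_d t) = e^(−0.360×1.453) = 0.5926; e^(−k_2 t) = e^(−1.32×1.453) = 0.1468.
D = 10.87 × (0.5926 − 0.1468) + 1.80 × 0.1468 = 4.848 + 0.2643 = 5.112 mg/L.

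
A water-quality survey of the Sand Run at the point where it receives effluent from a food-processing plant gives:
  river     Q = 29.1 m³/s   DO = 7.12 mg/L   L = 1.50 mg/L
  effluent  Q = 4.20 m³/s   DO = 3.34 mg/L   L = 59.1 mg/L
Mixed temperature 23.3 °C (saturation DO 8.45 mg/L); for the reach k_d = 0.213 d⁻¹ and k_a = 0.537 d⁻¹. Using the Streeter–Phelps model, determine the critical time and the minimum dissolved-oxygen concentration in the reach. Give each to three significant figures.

t_c ≈ 1.69 d; minimum DO ≈ 6.03 mg/L

Mixed DO = (29.1×7.12 + 4.20×3.34)/(29.1+4.20) = 221.2/33.30 = 6.643 mg/L.
Mixed L₀ = (29.1×1.50 + 4.20×59.1)/(33.30) = 291.9/33.30 = 8.765 mg/L.
Initial deficit D₀ = C_s − DO₀ = 8.45 − 6.643 = 1.807 mg/L.
t_c = (1/0.3240) ln[(0.537/0.213)(1 − 1.807×0.3240/(0.213×8.765))] = 3.086 × ln(1.731) = 1.693 d.
D_c = (0.213/0.537) × 8.765 × e^(−0.213×1.693) = 0.3966 × 8.765 × 0.6973 = 2.424 mg/L.
Minimum DO = 8.45 − 2.424 = 6.026 mg/L.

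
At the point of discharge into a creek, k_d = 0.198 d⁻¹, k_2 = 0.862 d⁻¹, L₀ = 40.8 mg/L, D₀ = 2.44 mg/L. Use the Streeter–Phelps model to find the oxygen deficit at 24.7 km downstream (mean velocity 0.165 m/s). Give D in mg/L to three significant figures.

Travel time t = x/v = 24.7 km / (0.165 m/s) = 24700 m / 0.165 m/s = 149700 s = 1.733 d.
k_d L₀/(k_2−k_d) = 0.198×40.8/(0.862−0.198) = 8.078/0.6640 = 12.17 mg/L.
e^(−k_d t) = e^(−0.198×1.733) = 0.7096; e^(−k_2 t) = e^(−0.862×1.733) = 0.2246.
D = 12.17 × (0.7096 − 0.2246) + 2.44 × 0.2246 = 5.901 + 0.5480 = 6.449 mg/L.

D ≈ 6.45 mg/L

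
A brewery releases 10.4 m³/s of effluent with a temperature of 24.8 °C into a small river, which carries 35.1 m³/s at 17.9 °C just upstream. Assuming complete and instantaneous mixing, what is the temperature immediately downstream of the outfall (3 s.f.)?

19.5 °C

Flow-weighted mixing: C = (Q_r C_r + Q_w C_w)/(Q_r + Q_w)
= (35.1×17.9 + 10.4×24.8)/(35.1 + 10.4) = 886.2/45.50 = 19.48 °C.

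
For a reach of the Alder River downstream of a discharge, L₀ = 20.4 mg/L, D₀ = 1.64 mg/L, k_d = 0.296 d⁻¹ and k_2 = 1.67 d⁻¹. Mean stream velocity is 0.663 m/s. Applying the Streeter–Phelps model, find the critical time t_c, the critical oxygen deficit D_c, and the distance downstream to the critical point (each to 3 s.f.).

t_c = [1/(k_2−k_d)] ln[(k_2/k_d)(1 − D₀(k_2−k_d)/(k_d L₀))]
= [1/(1.67−0.296)] ln[(1.67/0.296)(1 − 1.64×1.374/(0.296×20.4))]
= (1/1.374) ln[5.642 × 0.6268] = 0.7278 × ln(3.536) = 0.7278 × 1.263 = 0.9193 d.
D_c = (k_d/k_2) L₀ e^(−k_d t_c) = (0.296/1.67) × 20.4 × e^(−0.296×0.9193) = 0.1772 × 20.4 × 0.7618 = 2.754 mg/L.
x_c = v t_c = 0.663 m/s × 0.9193 d × 86400 s/d = 52660 m ≈ 52.7 km.

t_c ≈ 0.919 d; D_c ≈ 2.75 mg/L; x_c ≈ 52.7 km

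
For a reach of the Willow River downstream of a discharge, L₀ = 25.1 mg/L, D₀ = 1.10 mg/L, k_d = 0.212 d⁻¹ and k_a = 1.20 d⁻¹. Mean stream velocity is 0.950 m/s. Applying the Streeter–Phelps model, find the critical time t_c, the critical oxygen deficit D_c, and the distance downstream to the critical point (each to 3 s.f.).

With k_a/k_d = 5.660 and 1 − D₀(k_a−k_d)/(k_d L₀) = 0.7958,
t_c = ln(5.660 × 0.7958) / (1.20 − 0.212) = ln(4.504) / 0.9880 = 1.505/0.9880 = 1.523 d.
D_c = (k_d/k_a) L₀ e^(−k_d t_c) = (0.212/1.20) × 25.1 × e^(−0.212×1.523) = 0.1767 × 25.1 × 0.7240 = 3.211 mg/L.
x_c = v t_c = 0.950 m/s × 1.523 d × 86400 s/d = 125000 m ≈ 125 km.

t_c ≈ 1.52 d; D_c ≈ 3.21 mg/L; x_c ≈ 125 km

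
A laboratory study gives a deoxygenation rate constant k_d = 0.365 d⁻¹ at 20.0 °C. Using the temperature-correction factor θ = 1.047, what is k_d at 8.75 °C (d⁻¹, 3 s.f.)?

k_d ≈ 0.218 d⁻¹

k_d(T₂) = k_d(T₁) · θ^(T₂−T₁) = 0.365 × 1.047^(8.75−20.0)
= 0.365 × 1.047^-11.2 = 0.365 × 0.5965 = 0.2177 d⁻¹.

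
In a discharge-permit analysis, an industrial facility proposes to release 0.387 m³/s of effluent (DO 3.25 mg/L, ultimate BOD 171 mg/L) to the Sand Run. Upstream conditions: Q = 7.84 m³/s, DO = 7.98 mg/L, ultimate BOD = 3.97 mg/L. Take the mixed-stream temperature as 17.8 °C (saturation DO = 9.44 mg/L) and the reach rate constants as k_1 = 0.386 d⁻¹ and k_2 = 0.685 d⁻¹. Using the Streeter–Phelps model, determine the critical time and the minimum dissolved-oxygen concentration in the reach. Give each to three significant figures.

Mixed DO = (7.84×7.98 + 0.387×3.25)/(7.84+0.387) = 63.82/8.227 = 7.757 mg/L.
Mixed L₀ = (7.84×3.97 + 0.387×171)/(8.227) = 97.30/8.227 = 11.83 mg/L.
Initial deficit D₀ = C_s − DO₀ = 9.44 − 7.757 = 1.683 mg/L.
t_c = (1/0.2990) ln[(0.685/0.386)(1 − 1.683×0.2990/(0.386×11.83))] = 3.344 × ln(1.579) = 1.528 d.
D_c = (0.386/0.685) × 11.83 × e^(−0.386×1.528) = 0.5635 × 11.83 × 0.5545 = 3.695 mg/L.
Minimum DO = 9.44 − 3.695 = 5.745 mg/L.

t_c ≈ 1.53 d; minimum DO ≈ 5.74 mg/L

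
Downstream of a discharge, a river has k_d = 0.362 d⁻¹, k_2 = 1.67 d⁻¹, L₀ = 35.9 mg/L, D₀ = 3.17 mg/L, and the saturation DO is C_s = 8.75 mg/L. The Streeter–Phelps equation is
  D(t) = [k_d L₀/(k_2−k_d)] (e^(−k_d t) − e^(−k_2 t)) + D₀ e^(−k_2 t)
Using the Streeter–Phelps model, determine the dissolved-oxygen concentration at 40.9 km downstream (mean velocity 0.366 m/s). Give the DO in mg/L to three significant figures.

DO ≈ 3.31 mg/L

Travel time t = x/v = 40.9 km / (0.366 m/s) = 40900 m / 0.366 m/s = 111700 s = 1.293 d.
k_d L₀/(k_2−k_d) = 0.362×35.9/(1.67−0.362) = 13.00/1.308 = 9.936 mg/L.
e^(−k_d t) = e^(−0.362×1.293) = 0.6261; e^(−k_2 t) = e^(−1.67×1.293) = 0.1153.
D = 9.936 × (0.6261 − 0.1153) + 3.17 × 0.1153 = 5.075 + 0.3656 = 5.441 mg/L.
DO = C_s − D = 8.75 − 5.441 = 3.309 mg/L.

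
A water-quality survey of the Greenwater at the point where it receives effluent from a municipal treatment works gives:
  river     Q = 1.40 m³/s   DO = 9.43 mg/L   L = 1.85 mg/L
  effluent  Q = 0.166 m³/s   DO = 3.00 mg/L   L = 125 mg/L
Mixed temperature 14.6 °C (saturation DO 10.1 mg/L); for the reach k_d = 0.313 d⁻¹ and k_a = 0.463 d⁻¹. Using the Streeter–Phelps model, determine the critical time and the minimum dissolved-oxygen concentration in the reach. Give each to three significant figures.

Mixed DO = (1.40×9.43 + 0.166×3.00)/(1.40+0.166) = 13.70/1.566 = 8.748 mg/L.
Mixed L₀ = (1.40×1.85 + 0.166×125)/(1.566) = 23.34/1.566 = 14.90 mg/L.
Initial deficit D₀ = C_s − DO₀ = 10.1 − 8.748 = 1.352 mg/L.
t_c = (1/0.1500) ln[(0.463/0.313)(1 − 1.352×0.1500/(0.313×14.90))] = 6.667 × ln(1.415) = 2.314 d.
D_c = (0.313/0.463) × 14.90 × e^(−0.313×2.314) = 0.6760 × 14.90 × 0.4847 = 4.883 mg/L.
Minimum DO = 10.1 − 4.883 = 5.217 mg/L.

t_c ≈ 2.31 d; minimum DO ≈ 5.22 mg/L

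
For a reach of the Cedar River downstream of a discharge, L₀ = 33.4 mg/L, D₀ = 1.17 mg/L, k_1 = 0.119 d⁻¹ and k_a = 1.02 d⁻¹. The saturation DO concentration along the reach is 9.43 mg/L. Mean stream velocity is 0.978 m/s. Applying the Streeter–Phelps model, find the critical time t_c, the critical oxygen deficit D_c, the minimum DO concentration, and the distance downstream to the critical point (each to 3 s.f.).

At the critical point dD/dt = 0, so k_1 L₀ e^(−k_1 t) = k_a D. Substituting D(t) from the Streeter–Phelps equation and solving for t gives
t_c = ln[(k_a/k_1)(1 − D₀(k_a−k_1)/(k_1 L₀))] / (k_a−k_1).
Here k_a−k_1 = 0.9010 d⁻¹ and 1 − D₀(k_a−k_1)/(k_1 L₀) = 1 − 1.17×0.9010/(0.119×33.4) = 0.7348, so
t_c = ln(8.571 × 0.7348) / 0.9010 = 1.840 / 0.9010 = 2.042 d.
L(t_c) = L₀ e^(−k_1 t_c) = 33.4 × 0.7842 = 26.19 mg/L, and at the critical point k_a D_c = k_1 L, so D_c = (0.119/1.02) × 26.19 = 3.056 mg/L.
Minimum DO = C_s − D_c = 9.43 − 3.056 = 6.374 mg/L.
x_c = v t_c = 0.978 m/s × 2.042 d × 86400 s/d = 172600 m ≈ 173 km.

t_c ≈ 2.04 d; D_c ≈ 3.06 mg/L; min DO ≈ 6.37 mg/L; x_c ≈ 173 km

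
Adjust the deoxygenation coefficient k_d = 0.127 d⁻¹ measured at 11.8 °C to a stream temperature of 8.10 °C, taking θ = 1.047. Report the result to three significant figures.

k_d(T₂) = k_d(T₁) · θ^(T₂−T₁) = 0.127 × 1.047^(8.10−11.8)
= 0.127 × 1.047^-3.70 = 0.127 × 0.8437 = 0.1072 d⁻¹.

k_d ≈ 0.107 d⁻¹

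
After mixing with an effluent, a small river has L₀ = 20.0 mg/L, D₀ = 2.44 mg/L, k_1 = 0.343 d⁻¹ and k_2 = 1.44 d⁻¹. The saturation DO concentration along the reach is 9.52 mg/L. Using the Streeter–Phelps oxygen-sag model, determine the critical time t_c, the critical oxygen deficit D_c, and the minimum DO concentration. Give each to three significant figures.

t_c ≈ 0.857 d; D_c ≈ 3.55 mg/L; min DO ≈ 5.97 mg/L

At the critical point dD/dt = 0, so k_1 L₀ e^(−k_1 t) = k_2 D. Substituting D(t) from the Streeter–Phelps equation and solving for t gives
t_c = ln[(k_2/k_1)(1 − D₀(k_2−k_1)/(k_1 L₀))] / (k_2−k_1).
Here k_2−k_1 = 1.097 d⁻¹ and 1 − D₀(k_2−k_1)/(k_1 L₀) = 1 − 2.44×1.097/(0.343×20.0) = 0.6098, so
t_c = ln(4.198 × 0.6098) / 1.097 = 0.9401 / 1.097 = 0.8569 d.
D_c = (k_1/k_2) L₀ e^(−k_1 t_c) = (0.343/1.44) × 20.0 × e^(−0.343×0.8569) = 0.2382 × 20.0 × 0.7453 = 3.551 mg/L.
Minimum DO = C_s − D_c = 9.52 − 3.551 = 5.969 mg/L.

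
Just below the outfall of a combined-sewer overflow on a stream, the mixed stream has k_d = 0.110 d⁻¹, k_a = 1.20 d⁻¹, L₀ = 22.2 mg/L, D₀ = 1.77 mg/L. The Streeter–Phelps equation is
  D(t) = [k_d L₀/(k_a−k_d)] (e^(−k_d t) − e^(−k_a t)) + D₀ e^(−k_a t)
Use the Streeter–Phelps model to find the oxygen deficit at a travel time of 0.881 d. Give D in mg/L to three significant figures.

D ≈ 1.87 mg/L

k_d L₀/(k_a−k_d) = 0.110×22.2/(1.20−0.110) = 2.442/1.090 = 2.240 mg/L.
e^(−k_d t) = e^(−0.110×0.8810) = 0.9076; e^(−k_a t) = e^(−1.20×0.8810) = 0.3474.
D = 2.240 × (0.9076 − 0.3474) + 1.77 × 0.3474 = 1.255 + 0.6149 = 1.870 mg/L.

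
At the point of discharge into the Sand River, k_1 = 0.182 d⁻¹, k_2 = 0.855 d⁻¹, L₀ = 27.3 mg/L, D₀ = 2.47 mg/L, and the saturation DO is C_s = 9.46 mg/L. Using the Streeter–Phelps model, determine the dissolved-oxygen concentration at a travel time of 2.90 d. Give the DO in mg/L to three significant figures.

k_1 L₀/(k_2−k_1) = 0.182×27.3/(0.855−0.182) = 4.969/0.6730 = 7.383 mg/L.
e^(−k_1 t) = e^(−0.182×2.900) = 0.5899; e^(−k_2 t) = e^(−0.855×2.900) = 0.08379.
D = 7.383 × (0.5899 − 0.08379) + 2.47 × 0.08379 = 3.737 + 0.2069 = 3.943 mg/L.
DO = C_s − D = 9.46 − 3.943 = 5.517 mg/L.

DO ≈ 5.52 mg/L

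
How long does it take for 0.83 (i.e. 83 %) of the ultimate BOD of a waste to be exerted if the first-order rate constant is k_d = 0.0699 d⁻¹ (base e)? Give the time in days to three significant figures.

t ≈ 25.3 d

y/L₀ = 1 − e^(−k_d t) = 0.83 ⇒ e^(−k_d t) = 0.170
t = −ln(0.170) / 0.0699 = 1.772 / 0.0699 = 25.35 d.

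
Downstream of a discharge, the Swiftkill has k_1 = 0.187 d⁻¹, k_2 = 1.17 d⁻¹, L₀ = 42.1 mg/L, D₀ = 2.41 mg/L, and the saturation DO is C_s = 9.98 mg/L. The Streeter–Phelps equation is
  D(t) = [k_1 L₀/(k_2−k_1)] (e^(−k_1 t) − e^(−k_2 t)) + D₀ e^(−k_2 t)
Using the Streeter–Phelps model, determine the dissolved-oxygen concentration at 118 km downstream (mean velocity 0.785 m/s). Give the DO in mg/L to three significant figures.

Travel time t = x/v = 118 km / (0.785 m/s) = 118000 m / 0.785 m/s = 150300 s = 1.740 d.
k_1 L₀/(k_2−k_1) = 0.187×42.1/(1.17−0.187) = 7.873/0.9830 = 8.009 mg/L.
e^(−k_1 t) = e^(−0.187×1.740) = 0.7223; e^(−k_2 t) = e^(−1.17×1.740) = 0.1306.
D = 8.009 × (0.7223 − 0.1306) + 2.41 × 0.1306 = 4.739 + 0.3148 = 5.053 mg/L.
DO = C_s − D = 9.98 − 5.053 = 4.927 mg/L.

DO ≈ 4.93 mg/L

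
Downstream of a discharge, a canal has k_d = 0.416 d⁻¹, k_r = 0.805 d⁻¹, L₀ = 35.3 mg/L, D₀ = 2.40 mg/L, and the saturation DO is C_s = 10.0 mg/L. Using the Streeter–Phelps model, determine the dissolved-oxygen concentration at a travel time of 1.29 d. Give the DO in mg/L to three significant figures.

DO ≈ 0.441 mg/L

k_d L₀/(k_r−k_d) = 0.416×35.3/(0.805−0.416) = 14.68/0.3890 = 37.75 mg/L.
e^(−k_d t) = e^(−0.416×1.290) = 0.5847; e^(−k_r t) = e^(−0.805×1.290) = 0.3540.
D = 37.75 × (0.5847 − 0.3540) + 2.40 × 0.3540 = 8.709 + 0.8496 = 9.559 mg/L.
DO = C_s − D = 10.0 − 9.559 = 0.4412 mg/L.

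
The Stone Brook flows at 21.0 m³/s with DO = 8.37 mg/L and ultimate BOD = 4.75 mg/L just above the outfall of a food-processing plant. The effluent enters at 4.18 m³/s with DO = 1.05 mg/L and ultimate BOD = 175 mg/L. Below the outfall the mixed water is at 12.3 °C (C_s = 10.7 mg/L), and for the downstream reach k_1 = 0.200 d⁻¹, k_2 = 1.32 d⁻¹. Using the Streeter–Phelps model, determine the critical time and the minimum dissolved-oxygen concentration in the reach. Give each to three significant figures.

Mixed DO = (21.0×8.37 + 4.18×1.05)/(21.0+4.18) = 180.2/25.18 = 7.155 mg/L.
Mixed L₀ = (21.0×4.75 + 4.18×175)/(25.18) = 831.2/25.18 = 33.01 mg/L.
Initial deficit D₀ = C_s − DO₀ = 10.7 − 7.155 = 3.545 mg/L.
t_c = (1/1.120) ln[(1.32/0.200)(1 − 3.545×1.120/(0.200×33.01))] = 0.8929 × ln(2.631) = 0.8637 d.
D_c = (0.200/1.32) × 33.01 × e^(−0.200×0.8637) = 0.1515 × 33.01 × 0.8414 = 4.208 mg/L.
Minimum DO = 10.7 − 4.208 = 6.492 mg/L.

t_c ≈ 0.864 d; minimum DO ≈ 6.49 mg/L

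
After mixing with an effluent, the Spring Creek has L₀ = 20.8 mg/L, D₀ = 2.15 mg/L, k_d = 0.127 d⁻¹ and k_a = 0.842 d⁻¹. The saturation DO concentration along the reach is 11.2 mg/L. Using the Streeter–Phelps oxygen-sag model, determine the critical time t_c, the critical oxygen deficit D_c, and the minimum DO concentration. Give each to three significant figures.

t_c ≈ 1.43 d; D_c ≈ 2.62 mg/L; min DO ≈ 8.58 mg/L

At the critical point dD/dt = 0, so k_d L₀ e^(−k_d t) = k_a D. Substituting D(t) from the Streeter–Phelps equation and solving for t gives
t_c = ln[(k_a/k_d)(1 − D₀(k_a−k_d)/(k_d L₀))] / (k_a−k_d).
Here k_a−k_d = 0.7150 d⁻¹ and 1 − D₀(k_a−k_d)/(k_d L₀) = 1 − 2.15×0.7150/(0.127×20.8) = 0.4181, so
t_c = ln(6.630 × 0.4181) / 0.7150 = 1.019 / 0.7150 = 1.426 d.
L(t_c) = L₀ e^(−k_d t_c) = 20.8 × 0.8344 = 17.35 mg/L, and at the critical point k_a D_c = k_d L, so D_c = (0.127/0.842) × 17.35 = 2.618 mg/L.
Minimum DO = C_s − D_c = 11.2 − 2.618 = 8.582 mg/L.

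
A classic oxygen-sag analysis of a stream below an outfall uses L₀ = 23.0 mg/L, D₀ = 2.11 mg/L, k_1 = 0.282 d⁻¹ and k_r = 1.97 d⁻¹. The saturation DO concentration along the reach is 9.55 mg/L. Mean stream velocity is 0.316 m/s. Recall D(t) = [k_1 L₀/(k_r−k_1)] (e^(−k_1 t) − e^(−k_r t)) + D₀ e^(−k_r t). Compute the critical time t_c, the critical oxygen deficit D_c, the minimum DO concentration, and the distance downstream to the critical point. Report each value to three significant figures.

t_c ≈ 0.680 d; D_c ≈ 2.72 mg/L; min DO ≈ 6.83 mg/L; x_c ≈ 18.6 km

t_c = [1/(k_r−k_1)] ln[(k_r/k_1)(1 − D₀(k_r−k_1)/(k_1 L₀))]
= [1/(1.97−0.282)] ln[(1.97/0.282)(1 − 2.11×1.688/(0.282×23.0))]
= (1/1.688) ln[6.986 × 0.4509] = 0.5924 × ln(3.150) = 0.5924 × 1.147 = 0.6797 d.
L(t_c) = L₀ e^(−k_1 t_c) = 23.0 × 0.8256 = 18.99 mg/L, and at the critical point k_r D_c = k_1 L, so D_c = (0.282/1.97) × 18.99 = 2.718 mg/L.
Minimum DO = C_s − D_c = 9.55 − 2.718 = 6.832 mg/L.
x_c = v t_c = 0.316 m/s × 0.6797 d × 86400 s/d = 18560 m ≈ 18.6 km.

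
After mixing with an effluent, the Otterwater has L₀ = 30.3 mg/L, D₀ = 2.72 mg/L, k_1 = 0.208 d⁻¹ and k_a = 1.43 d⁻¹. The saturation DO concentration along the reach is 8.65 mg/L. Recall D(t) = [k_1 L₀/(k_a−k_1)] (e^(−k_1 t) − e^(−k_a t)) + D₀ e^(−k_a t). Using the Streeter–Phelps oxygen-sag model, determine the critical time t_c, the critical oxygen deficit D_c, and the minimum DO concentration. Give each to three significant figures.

t_c ≈ 0.964 d; D_c ≈ 3.61 mg/L; min DO ≈ 5.04 mg/L

t_c = [1/(k_a−k_1)] ln[(k_a/k_1)(1 − D₀(k_a−k_1)/(k_1 L₀))]
= [1/(1.43−0.208)] ln[(1.43/0.208)(1 − 2.72×1.222/(0.208×30.3))]
= (1/1.222) ln[6.875 × 0.4726] = 0.8183 × ln(3.249) = 0.8183 × 1.178 = 0.9643 d.
D_c = (k_1/k_a) L₀ e^(−k_1 t_c) = (0.208/1.43) × 30.3 × e^(−0.208×0.9643) = 0.1455 × 30.3 × 0.8183 = 3.606 mg/L.
Minimum DO = C_s − D_c = 8.65 − 3.606 = 5.044 mg/L.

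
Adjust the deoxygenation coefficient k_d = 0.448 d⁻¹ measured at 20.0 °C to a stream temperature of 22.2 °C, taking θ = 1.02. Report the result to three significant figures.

k_d ≈ 0.468 d⁻¹

k_d(T₂) = k_d(T₁) · θ^(T₂−T₁) = 0.448 × 1.02^(22.2−20.0)
= 0.448 × 1.02^2.20 = 0.448 × 1.045 = 0.4679 d⁻¹.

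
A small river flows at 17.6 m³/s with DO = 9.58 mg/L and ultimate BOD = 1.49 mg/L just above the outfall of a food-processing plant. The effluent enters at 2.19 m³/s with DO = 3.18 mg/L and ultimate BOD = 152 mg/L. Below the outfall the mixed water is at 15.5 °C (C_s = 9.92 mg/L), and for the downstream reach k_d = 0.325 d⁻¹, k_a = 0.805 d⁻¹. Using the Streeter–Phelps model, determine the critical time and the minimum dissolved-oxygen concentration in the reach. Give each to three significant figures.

t_c ≈ 1.70 d; minimum DO ≈ 5.71 mg/L

Mixed DO = (17.6×9.58 + 2.19×3.18)/(17.6+2.19) = 175.6/19.79 = 8.872 mg/L.
Mixed L₀ = (17.6×1.49 + 2.19×152)/(19.79) = 359.1/19.79 = 18.15 mg/L.
Initial deficit D₀ = C_s − DO₀ = 9.92 − 8.872 = 1.048 mg/L.
t_c = (1/0.4800) ln[(0.805/0.325)(1 − 1.048×0.4800/(0.325×18.15))] = 2.083 × ln(2.266) = 1.704 d.
D_c = (0.325/0.805) × 18.15 × e^(−0.325×1.704) = 0.4037 × 18.15 × 0.5748 = 4.211 mg/L.
Minimum DO = 9.92 − 4.211 = 5.709 mg/L.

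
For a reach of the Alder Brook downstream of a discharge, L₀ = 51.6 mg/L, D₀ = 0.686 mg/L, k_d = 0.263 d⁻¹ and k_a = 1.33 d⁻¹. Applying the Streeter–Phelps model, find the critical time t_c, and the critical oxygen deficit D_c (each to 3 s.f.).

t_c ≈ 1.47 d; D_c ≈ 6.94 mg/L

t_c = [1/(k_a−k_d)] ln[(k_a/k_d)(1 − D₀(k_a−k_d)/(k_d L₀))]
= [1/(1.33−0.263)] ln[(1.33/0.263)(1 − 0.686×1.067/(0.263×51.6))]
= (1/1.067) ln[5.057 × 0.9461] = 0.9372 × ln(4.784) = 0.9372 × 1.565 = 1.467 d.
D_c = (k_d/k_a) L₀ e^(−k_d t_c) = (0.263/1.33) × 51.6 × e^(−0.263×1.467) = 0.1977 × 51.6 × 0.6799 = 6.937 mg/L.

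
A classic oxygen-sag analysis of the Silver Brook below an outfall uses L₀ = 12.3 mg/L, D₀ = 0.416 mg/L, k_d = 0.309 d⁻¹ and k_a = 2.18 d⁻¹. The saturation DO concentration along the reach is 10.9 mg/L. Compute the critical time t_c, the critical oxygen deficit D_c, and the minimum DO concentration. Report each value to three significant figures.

t_c ≈ 0.922 d; D_c ≈ 1.31 mg/L; min DO ≈ 9.59 mg/L

t_c = [1/(k_a−k_d)] ln[(k_a/k_d)(1 − D₀(k_a−k_d)/(k_d L₀))]
= [1/(2.18−0.309)] ln[(2.18/0.309)(1 − 0.416×1.871/(0.309×12.3))]
= (1/1.871) ln[7.055 × 0.7952] = 0.5345 × ln(5.610) = 0.5345 × 1.725 = 0.9217 d.
D_c = (k_d/k_a) L₀ e^(−k_d t_c) = (0.309/2.18) × 12.3 × e^(−0.309×0.9217) = 0.1417 × 12.3 × 0.7521 = 1.311 mg/L.
Minimum DO = C_s − D_c = 10.9 − 1.311 = 9.589 mg/L.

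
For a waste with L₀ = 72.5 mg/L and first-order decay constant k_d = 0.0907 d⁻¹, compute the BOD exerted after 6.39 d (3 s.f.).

y ≈ 31.9 mg/L

y_t = L₀(1 − e^(−k_d t)) = 72.5 × (1 − e^(−0.0907×6.39))
= 72.5 × (1 − 0.5601) = 72.5 × 0.4399 = 31.89 mg/L.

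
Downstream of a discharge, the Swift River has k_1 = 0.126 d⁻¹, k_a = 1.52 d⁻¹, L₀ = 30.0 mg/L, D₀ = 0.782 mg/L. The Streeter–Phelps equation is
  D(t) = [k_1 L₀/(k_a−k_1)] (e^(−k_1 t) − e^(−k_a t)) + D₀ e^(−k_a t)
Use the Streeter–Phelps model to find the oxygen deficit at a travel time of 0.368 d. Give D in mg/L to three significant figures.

D ≈ 1.49 mg/L

k_1 L₀/(k_a−k_1) = 0.126×30.0/(1.52−0.126) = 3.780/1.394 = 2.712 mg/L.
e^(−k_1 t) = e^(−0.126×0.3680) = 0.9547; e^(−k_a t) = e^(−1.52×0.3680) = 0.5716.
D = 2.712 × (0.9547 − 0.5716) + 0.782 × 0.5716 = 1.039 + 0.4470 = 1.486 mg/L.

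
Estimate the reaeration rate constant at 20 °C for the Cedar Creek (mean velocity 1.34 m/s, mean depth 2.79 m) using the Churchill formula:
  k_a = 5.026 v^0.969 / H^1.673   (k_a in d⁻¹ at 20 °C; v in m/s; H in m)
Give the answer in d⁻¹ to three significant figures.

k_a ≈ 1.20 d⁻¹

k_a = 5.026 × 1.34^0.969 / 2.79^1.673 = 5.026 × 1.328 / 5.565 = 1.199 d⁻¹.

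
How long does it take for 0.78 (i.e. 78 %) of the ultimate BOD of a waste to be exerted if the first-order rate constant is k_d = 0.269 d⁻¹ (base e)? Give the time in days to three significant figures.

t ≈ 5.63 d

y/L₀ = 1 − e^(−k_d t) = 0.78 ⇒ e^(−k_d t) = 0.220
t = −ln(0.220) / 0.269 = 1.514 / 0.269 = 5.629 d.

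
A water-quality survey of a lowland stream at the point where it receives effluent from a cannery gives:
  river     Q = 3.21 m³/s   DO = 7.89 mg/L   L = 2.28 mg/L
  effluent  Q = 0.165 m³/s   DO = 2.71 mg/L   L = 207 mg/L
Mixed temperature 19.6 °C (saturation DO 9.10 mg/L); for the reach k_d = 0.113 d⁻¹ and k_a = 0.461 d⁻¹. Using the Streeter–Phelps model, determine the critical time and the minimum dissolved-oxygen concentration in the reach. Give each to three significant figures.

Mixed DO = (3.21×7.89 + 0.165×2.71)/(3.21+0.165) = 25.77/3.375 = 7.637 mg/L.
Mixed L₀ = (3.21×2.28 + 0.165×207)/(3.375) = 41.47/3.375 = 12.29 mg/L.
Initial deficit D₀ = C_s − DO₀ = 9.10 − 7.637 = 1.463 mg/L.
t_c = (1/0.3480) ln[(0.461/0.113)(1 − 1.463×0.3480/(0.113×12.29))] = 2.874 × ln(2.584) = 2.728 d.
D_c = (0.113/0.461) × 12.29 × e^(−0.113×2.728) = 0.2451 × 12.29 × 0.7348 = 2.213 mg/L.
Minimum DO = 9.10 − 2.213 = 6.887 mg/L.

t_c ≈ 2.73 d; minimum DO ≈ 6.89 mg/L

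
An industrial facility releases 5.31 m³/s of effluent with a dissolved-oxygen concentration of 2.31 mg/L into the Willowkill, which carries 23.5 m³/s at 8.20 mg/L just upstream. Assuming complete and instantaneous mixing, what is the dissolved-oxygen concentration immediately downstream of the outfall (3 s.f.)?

7.11 mg/L

Flow-weighted mixing: C = (Q_r C_r + Q_w C_w)/(Q_r + Q_w)
= (23.5×8.20 + 5.31×2.31)/(23.5 + 5.31) = 205.0/28.81 = 7.114 mg/L.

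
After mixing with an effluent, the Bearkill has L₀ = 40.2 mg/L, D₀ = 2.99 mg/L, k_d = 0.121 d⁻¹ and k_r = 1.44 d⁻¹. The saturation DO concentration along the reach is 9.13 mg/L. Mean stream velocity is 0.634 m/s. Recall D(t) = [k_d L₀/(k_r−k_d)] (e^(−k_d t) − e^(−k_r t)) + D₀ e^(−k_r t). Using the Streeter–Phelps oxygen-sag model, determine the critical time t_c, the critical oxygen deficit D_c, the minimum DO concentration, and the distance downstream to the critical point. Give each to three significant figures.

t_c ≈ 0.615 d; D_c ≈ 3.14 mg/L; min DO ≈ 5.99 mg/L; x_c ≈ 33.7 km

t_c = [1/(k_r−k_d)] ln[(k_r/k_d)(1 − D₀(k_r−k_d)/(k_d L₀))]
= [1/(1.44−0.121)] ln[(1.44/0.121)(1 − 2.99×1.319/(0.121×40.2))]
= (1/1.319) ln[11.90 × 0.1892] = 0.7582 × ln(2.252) = 0.7582 × 0.8117 = 0.6154 d.
L(t_c) = L₀ e^(−k_d t_c) = 40.2 × 0.9282 = 37.32 mg/L, and at the critical point k_r D_c = k_d L, so D_c = (0.121/1.44) × 37.32 = 3.136 mg/L.
Minimum DO = C_s − D_c = 9.13 − 3.136 = 5.994 mg/L.
x_c = v t_c = 0.634 m/s × 0.6154 d × 86400 s/d = 33710 m ≈ 33.7 km.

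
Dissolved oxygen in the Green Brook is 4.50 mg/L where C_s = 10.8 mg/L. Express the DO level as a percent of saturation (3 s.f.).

% saturation = C/C_s × 100 = 4.50/10.8 × 100 = 41.7 %.

41.7 % saturation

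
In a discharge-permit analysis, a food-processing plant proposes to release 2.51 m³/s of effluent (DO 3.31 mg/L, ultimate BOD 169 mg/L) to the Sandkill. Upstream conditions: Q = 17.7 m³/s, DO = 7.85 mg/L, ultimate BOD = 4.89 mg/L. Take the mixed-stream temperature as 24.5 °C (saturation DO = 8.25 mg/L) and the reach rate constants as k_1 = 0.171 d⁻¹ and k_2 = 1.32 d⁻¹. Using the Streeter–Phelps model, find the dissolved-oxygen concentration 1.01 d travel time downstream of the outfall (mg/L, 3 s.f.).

Mixed DO = (17.7×7.85 + 2.51×3.31)/(17.7+2.51) = 147.3/20.21 = 7.286 mg/L.
Mixed L₀ = (17.7×4.89 + 2.51×169)/(20.21) = 510.7/20.21 = 25.27 mg/L.
Initial deficit D₀ = C_s − DO₀ = 8.25 − 7.286 = 0.9638 mg/L.
D(1.01) = [0.171×25.27/(1.32−0.171)](e^(−0.171×1.01) − e^(−1.32×1.01)) + 0.9638 e^(−1.32×1.01)
= 3.761 × (0.8414 − 0.2636) + 0.9638 × 0.2636 = 2.427 mg/L.
DO = 8.25 − 2.427 = 5.823 mg/L.

DO ≈ 5.82 mg/L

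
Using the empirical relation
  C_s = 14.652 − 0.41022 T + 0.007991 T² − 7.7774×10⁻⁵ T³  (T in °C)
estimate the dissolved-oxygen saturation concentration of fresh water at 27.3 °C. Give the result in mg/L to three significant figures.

C_s ≈ 7.83 mg/L

C_s = 14.652 − 0.41022×27.3 + 0.007991×27.3² − 7.7774×10⁻⁵×27.3³ = 7.826 mg/L.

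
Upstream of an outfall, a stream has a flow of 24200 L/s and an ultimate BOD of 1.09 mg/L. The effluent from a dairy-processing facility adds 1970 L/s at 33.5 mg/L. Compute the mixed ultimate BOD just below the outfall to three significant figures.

3.53 mg/L

Flow-weighted mixing: C = (Q_r C_r + Q_w C_w)/(Q_r + Q_w)
= (24200×1.09 + 1970×33.5)/(24200 + 1970) = 92370/26170 = 3.530 mg/L.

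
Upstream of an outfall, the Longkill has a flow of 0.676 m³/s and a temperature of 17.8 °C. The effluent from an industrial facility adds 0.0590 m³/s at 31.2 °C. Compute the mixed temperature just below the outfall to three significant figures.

Flow-weighted mixing: C = (Q_r C_r + Q_w C_w)/(Q_r + Q_w)
= (0.676×17.8 + 0.0590×31.2)/(0.676 + 0.0590) = 13.87/0.7350 = 18.88 °C.

18.9 °C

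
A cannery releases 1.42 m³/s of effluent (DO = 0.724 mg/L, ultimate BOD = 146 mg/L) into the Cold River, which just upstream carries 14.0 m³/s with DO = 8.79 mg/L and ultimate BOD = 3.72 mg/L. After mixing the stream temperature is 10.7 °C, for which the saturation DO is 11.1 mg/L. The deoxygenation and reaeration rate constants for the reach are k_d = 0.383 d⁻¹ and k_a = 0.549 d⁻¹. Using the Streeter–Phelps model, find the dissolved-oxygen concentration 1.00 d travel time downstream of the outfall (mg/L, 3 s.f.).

DO ≈ 5.29 mg/L

Mixed DO = (14.0×8.79 + 1.42×0.724)/(14.0+1.42) = 124.1/15.42 = 8.047 mg/L.
Mixed L₀ = (14.0×3.72 + 1.42×146)/(15.42) = 259.4/15.42 = 16.82 mg/L.
Initial deficit D₀ = C_s − DO₀ = 11.1 − 8.047 = 3.053 mg/L.
D(1.00) = [0.383×16.82/(0.549−0.383)](e^(−0.383×1.00) − e^(−0.549×1.00)) + 3.053 e^(−0.549×1.00)
= 38.81 × (0.6818 − 0.5775) + 3.053 × 0.5775 = 5.811 mg/L.
DO = 11.1 − 5.811 = 5.289 mg/L.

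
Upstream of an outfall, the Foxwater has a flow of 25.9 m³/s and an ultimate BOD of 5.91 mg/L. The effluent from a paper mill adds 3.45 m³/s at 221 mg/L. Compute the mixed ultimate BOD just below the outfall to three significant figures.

Flow-weighted mixing: C = (Q_r C_r + Q_w C_w)/(Q_r + Q_w)
= (25.9×5.91 + 3.45×221)/(25.9 + 3.45) = 915.5/29.35 = 31.19 mg/L.

31.2 mg/L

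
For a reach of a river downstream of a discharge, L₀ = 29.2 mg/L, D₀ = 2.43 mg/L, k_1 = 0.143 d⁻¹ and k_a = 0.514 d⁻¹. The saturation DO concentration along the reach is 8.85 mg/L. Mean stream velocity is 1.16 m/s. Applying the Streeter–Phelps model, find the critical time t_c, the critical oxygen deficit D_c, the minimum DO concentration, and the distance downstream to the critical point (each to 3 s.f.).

At the critical point dD/dt = 0, so k_1 L₀ e^(−k_1 t) = k_a D. Substituting D(t) from the Streeter–Phelps equation and solving for t gives
t_c = ln[(k_a/k_1)(1 − D₀(k_a−k_1)/(k_1 L₀))] / (k_a−k_1).
Here k_a−k_1 = 0.3710 d⁻¹ and 1 − D₀(k_a−k_1)/(k_1 L₀) = 1 − 2.43×0.3710/(0.143×29.2) = 0.7841, so
t_c = ln(3.594 × 0.7841) / 0.3710 = 1.036 / 0.3710 = 2.793 d.
L(t_c) = L₀ e^(−k_1 t_c) = 29.2 × 0.6707 = 19.59 mg/L, and at the critical point k_a D_c = k_1 L, so D_c = (0.143/0.514) × 19.59 = 5.449 mg/L.
Minimum DO = C_s − D_c = 8.85 − 5.449 = 3.401 mg/L.
x_c = v t_c = 1.16 m/s × 2.793 d × 86400 s/d = 279900 m ≈ 280 km.

t_c ≈ 2.79 d; D_c ≈ 5.45 mg/L; min DO ≈ 3.40 mg/L; x_c ≈ 280 km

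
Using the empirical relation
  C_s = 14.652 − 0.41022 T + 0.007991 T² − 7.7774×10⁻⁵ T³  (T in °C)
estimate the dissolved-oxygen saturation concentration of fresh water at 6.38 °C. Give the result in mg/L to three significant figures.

C_s ≈ 12.3 mg/L

C_s = 14.652 − 0.41022×6.38 + 0.007991×6.38² − 7.7774×10⁻⁵×6.38³ = 12.34 mg/L.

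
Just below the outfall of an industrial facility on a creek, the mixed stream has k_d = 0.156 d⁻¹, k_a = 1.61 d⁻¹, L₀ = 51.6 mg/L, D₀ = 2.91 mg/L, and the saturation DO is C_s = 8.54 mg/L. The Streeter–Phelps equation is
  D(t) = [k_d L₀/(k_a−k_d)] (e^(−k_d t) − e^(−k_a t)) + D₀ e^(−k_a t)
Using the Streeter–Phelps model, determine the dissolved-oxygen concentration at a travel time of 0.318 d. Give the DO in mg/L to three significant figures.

DO ≈ 4.85 mg/L

k_d L₀/(k_a−k_d) = 0.156×51.6/(1.61−0.156) = 8.050/1.454 = 5.536 mg/L.
e^(−k_d t) = e^(−0.156×0.3180) = 0.9516; e^(−k_a t) = e^(−1.61×0.3180) = 0.5993.
D = 5.536 × (0.9516 − 0.5993) + 2.91 × 0.5993 = 1.950 + 1.744 = 3.694 mg/L.
DO = C_s − D = 8.54 − 3.694 = 4.846 mg/L.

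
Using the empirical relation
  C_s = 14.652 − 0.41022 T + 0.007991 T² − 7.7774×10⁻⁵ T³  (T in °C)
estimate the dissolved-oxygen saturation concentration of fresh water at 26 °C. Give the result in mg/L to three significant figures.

C_s = 14.652 − 0.41022×26 + 0.007991×26² − 7.7774×10⁻⁵×26³ = 8.021 mg/L.

C_s ≈ 8.02 mg/L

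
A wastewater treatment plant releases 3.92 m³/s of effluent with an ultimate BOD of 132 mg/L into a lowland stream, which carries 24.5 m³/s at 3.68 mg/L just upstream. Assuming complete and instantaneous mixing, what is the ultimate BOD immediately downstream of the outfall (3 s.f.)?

Flow-weighted mixing: C = (Q_r C_r + Q_w C_w)/(Q_r + Q_w)
= (24.5×3.68 + 3.92×132)/(24.5 + 3.92) = 607.6/28.42 = 21.38 mg/L.

21.4 mg/L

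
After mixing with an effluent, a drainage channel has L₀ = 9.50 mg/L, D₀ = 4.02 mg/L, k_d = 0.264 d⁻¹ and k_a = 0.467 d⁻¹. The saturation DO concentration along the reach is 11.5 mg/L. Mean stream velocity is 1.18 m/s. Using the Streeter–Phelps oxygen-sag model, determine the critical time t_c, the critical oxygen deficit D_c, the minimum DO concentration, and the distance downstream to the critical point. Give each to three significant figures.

With k_a/k_d = 1.769 and 1 − D₀(k_a−k_d)/(k_d L₀) = 0.6746,
t_c = ln(1.769 × 0.6746) / (0.467 − 0.264) = ln(1.193) / 0.2030 = 0.1768/0.2030 = 0.8708 d.
D_c = (k_d/k_a) L₀ e^(−k_d t_c) = (0.264/0.467) × 9.50 × e^(−0.264×0.8708) = 0.5653 × 9.50 × 0.7946 = 4.267 mg/L.
Minimum DO = C_s − D_c = 11.5 − 4.267 = 7.233 mg/L.
x_c = v t_c = 1.18 m/s × 0.8708 d × 86400 s/d = 88780 m ≈ 88.8 km.

t_c ≈ 0.871 d; D_c ≈ 4.27 mg/L; min DO ≈ 7.23 mg/L; x_c ≈ 88.8 km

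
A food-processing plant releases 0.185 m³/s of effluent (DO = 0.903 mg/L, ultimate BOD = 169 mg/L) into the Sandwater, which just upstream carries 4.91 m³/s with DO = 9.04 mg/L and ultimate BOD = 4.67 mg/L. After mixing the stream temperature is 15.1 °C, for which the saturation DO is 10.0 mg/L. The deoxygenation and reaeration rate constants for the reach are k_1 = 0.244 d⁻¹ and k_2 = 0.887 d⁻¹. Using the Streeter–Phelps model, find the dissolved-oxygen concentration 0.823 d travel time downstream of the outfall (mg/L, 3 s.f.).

Mixed DO = (4.91×9.04 + 0.185×0.903)/(4.91+0.185) = 44.55/5.095 = 8.745 mg/L.
Mixed L₀ = (4.91×4.67 + 0.185×169)/(5.095) = 54.19/5.095 = 10.64 mg/L.
Initial deficit D₀ = C_s − DO₀ = 10.0 − 8.745 = 1.255 mg/L.
D(0.823) = [0.244×10.64/(0.887−0.244)](e^(−0.244×0.823) − e^(−0.887×0.823)) + 1.255 e^(−0.887×0.823)
= 4.036 × (0.8181 − 0.4819) + 1.255 × 0.4819 = 1.962 mg/L.
DO = 10.0 − 1.962 = 8.038 mg/L.

DO ≈ 8.04 mg/L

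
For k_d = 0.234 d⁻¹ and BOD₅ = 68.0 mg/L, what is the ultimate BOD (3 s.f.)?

L₀ ≈ 98.6 mg/L

BOD₅ = L₀(1 − e^(−5k_d)) ⇒ L₀ = BOD₅ / (1 − e^(−5×0.234))
= 68.0 / (1 − 0.3104) = 68.0 / 0.6896 = 98.60 mg/L.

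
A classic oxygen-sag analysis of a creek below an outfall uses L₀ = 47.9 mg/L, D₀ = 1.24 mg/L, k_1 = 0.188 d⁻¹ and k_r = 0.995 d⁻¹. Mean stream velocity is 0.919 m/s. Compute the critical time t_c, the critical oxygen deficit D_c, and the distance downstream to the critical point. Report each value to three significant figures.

t_c = [1/(k_r−k_1)] ln[(k_r/k_1)(1 − D₀(k_r−k_1)/(k_1 L₀))]
= [1/(0.995−0.188)] ln[(0.995/0.188)(1 − 1.24×0.8070/(0.188×47.9))]
= (1/0.8070) ln[5.293 × 0.8889] = 1.239 × ln(4.704) = 1.239 × 1.549 = 1.919 d.
D_c = (k_1/k_r) L₀ e^(−k_1 t_c) = (0.188/0.995) × 47.9 × e^(−0.188×1.919) = 0.1889 × 47.9 × 0.6972 = 6.310 mg/L.
x_c = v t_c = 0.919 m/s × 1.919 d × 86400 s/d = 152400 m ≈ 152 km.

t_c ≈ 1.92 d; D_c ≈ 6.31 mg/L; x_c ≈ 152 km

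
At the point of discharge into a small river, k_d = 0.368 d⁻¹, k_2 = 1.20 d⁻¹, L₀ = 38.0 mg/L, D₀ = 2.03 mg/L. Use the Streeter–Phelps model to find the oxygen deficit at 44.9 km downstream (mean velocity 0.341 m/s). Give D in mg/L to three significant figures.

D ≈ 7.22 mg/L

Travel time t = x/v = 44.9 km / (0.341 m/s) = 44900 m / 0.341 m/s = 131700 s = 1.524 d.
k_d L₀/(k_2−k_d) = 0.368×38.0/(1.20−0.368) = 13.98/0.8320 = 16.81 mg/L.
e^(−k_d t) = e^(−0.368×1.524) = 0.5707; e^(−k_2 t) = e^(−1.20×1.524) = 0.1606.
D = 16.81 × (0.5707 − 0.1606) + 2.03 × 0.1606 = 6.893 + 0.3260 = 7.219 mg/L.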